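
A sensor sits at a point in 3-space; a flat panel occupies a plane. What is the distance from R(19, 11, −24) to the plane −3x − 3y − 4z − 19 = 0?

n = (−3, −3, −4); n·P − 19 = -13; |n| = √34; distance = 13/√34.

13√34/34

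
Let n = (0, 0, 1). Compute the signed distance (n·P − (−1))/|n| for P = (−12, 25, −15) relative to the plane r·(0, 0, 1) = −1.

-14

n·P − (-1) = -14.
|n| = 1, so the signed distance is -14/1 = -14.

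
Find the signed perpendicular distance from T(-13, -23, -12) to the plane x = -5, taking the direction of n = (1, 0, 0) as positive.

n·T − (-5) = -8.
|n| = 1, so the signed distance is -8/1 = -8.

-8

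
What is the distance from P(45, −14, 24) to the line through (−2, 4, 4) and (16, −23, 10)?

A direction vector is d = (18, −27, 6).
AP = (47, −18, 20); AP·d = 1452, |AP|² = 2933, |d|² = 1089.
distance² = |AP|² − (AP·d)²/|d|² = 2933 − 2108304/1089 = 997, so the distance is √997.

√997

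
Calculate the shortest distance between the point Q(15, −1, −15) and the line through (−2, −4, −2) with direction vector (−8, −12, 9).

√178

Direction vector d = (−8, −12, 9).
AP = (17, 3, −13); AP·d = -289, |AP|² = 467, |d|² = 289.
distance² = |AP|² − (AP·d)²/|d|² = 467 − 83521/289 = 178, so the distance is √178.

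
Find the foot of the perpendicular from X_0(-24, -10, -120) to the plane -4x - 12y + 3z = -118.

The perpendicular from X_0 has direction n = (-4, -12, 3): r = (-24, -10, -120) + λ(-4, -12, 3).
Substitute into the plane: n·(X_0 + λn) = -118 gives -144 + 169λ = -118, so λ = 2/13.
Foot = (-24, -10, -120) + (2/13)·(-4, -12, 3) = (-320/13, -154/13, -1554/13).

(-320/13, -154/13, -1554/13)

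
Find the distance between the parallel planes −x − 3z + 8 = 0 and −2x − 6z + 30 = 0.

7/√10

Divide the second equation by 2 to match normals: −x − 3z = -15.
With common normal n = (−1, 0, −3) (|n| = √10), the distance is |(-8) − (-15)|/|n| = 7/√10 = 7√10/10.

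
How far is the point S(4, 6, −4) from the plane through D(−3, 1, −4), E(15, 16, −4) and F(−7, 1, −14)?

DE = (18, 15, 0) and DF = (−4, 0, −10), so a normal is n = DE × DF = (−150, 180, 60).
d = |(-150)·4 + 180·6 + 60·(-4) − 390| / √(22500 + 32400 + 3600) = |-150| / (30√65) = 5/√65.

√65/13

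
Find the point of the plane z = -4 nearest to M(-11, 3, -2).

n = (0, 0, 1), |n|² = 1, and n·M − (-4) = 2.
t = 2/1 = 2, so the foot is M − t·n = (-11, 3, -2) − 2·(0, 0, 1) = (-11, 3, -4).

(-11, 3, -4)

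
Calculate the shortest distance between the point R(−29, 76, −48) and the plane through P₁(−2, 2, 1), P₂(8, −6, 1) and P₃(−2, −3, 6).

17√66/66

P₁P₂ = (10, −8, 0) and P₁P₃ = (0, −5, 5), so a normal is n = P₁P₂ × P₁P₃ = (−40, −50, −50).
d = |(-40)·(-29) + (-50)·76 + (-50)·(-48) − (-70)| / √(1600 + 2500 + 2500) = |-170| / (10√66) = 17/√66.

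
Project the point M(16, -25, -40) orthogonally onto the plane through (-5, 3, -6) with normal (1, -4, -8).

n = (1, -4, -8), |n|² = 81, and n·M − 31 = 405.
t = 405/81 = 5, so the foot is M − t·n = (16, -25, -40) − 5·(1, -4, -8) = (11, -5, 0).

(11, -5, 0)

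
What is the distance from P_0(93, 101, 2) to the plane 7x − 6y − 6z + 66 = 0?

d = |7·93 + (-6)·101 + (-6)·2 − (-66)| / √(49 + 36 + 36) = |99| / 11 = 9.

9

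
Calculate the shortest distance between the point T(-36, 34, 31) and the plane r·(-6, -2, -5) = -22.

3√65/13

Normal vector n = (-6, -2, -5), and n·(-36, 34, 31) - (-22) = 15.
|n| = √(36 + 4 + 25) = √65, so the distance is |15|/√65 = 3√65/13.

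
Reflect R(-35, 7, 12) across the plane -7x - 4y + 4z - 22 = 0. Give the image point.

With n = (-7, -4, 4), the signed offset is (n·R − 22)/|n|² = 243/81 = 3.
R' = R − 2t·n = (-35, 7, 12) − 6·(-7, -4, 4) = (7, 31, -12).

(7, 31, -12)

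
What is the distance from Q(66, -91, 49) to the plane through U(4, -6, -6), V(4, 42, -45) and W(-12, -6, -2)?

23/21

UV = (0, 48, -39) and UW = (-16, 0, 4), so a normal is n = UV × UW = (192, 624, 768).
d = |192·66 + 624·(-91) + 768·49 − (-7584)| / √(36864 + 389376 + 589824) = |1104| / 1008 = 23/21.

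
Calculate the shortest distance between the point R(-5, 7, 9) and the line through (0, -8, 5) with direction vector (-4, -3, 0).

√241

Direction vector d = (-4, -3, 0).
AP = (-5, 15, 4), and AP × d = (12, -16, 75).
|AP × d|² = 6025 and |d|² = 25, so the distance is √(6025/25) = √241.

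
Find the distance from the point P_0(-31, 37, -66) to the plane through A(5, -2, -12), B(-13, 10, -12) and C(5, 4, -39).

27/11

AB = (-18, 12, 0) and AC = (0, 6, -27), so a normal is n = AB × AC = (-324, -486, -108).
Then n·(-31, 37, -66) - 648 = -1458.
|n| = √(104976 + 236196 + 11664) = 594, so the distance is |-1458|/594 = 27/11.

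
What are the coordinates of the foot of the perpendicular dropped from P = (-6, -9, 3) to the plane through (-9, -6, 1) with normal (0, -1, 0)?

n = (0, -1, 0), |n|² = 1, and n·P − 6 = 3.
t = 3/1 = 3, so the foot is P − t·n = (-6, -9, 3) − 3·(0, -1, 0) = (-6, -6, 3).

(-6, -6, 3)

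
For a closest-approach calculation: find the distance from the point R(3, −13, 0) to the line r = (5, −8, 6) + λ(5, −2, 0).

√65

Direction vector d = (5, −2, 0).
AP = (−2, −5, −6), and AP × d = (−12, −30, 29).
|AP × d|² = 1885 and |d|² = 29, so the distance is √(1885/29) = √65.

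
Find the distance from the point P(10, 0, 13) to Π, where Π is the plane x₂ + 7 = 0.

7

n = (0, 1, 0); n·P − (-7) = 7; |n| = 1; distance = 7/1 = 7.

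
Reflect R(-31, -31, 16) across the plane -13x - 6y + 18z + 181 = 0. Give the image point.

n = (-13, -6, 18), |n|² = 529, n·R − (-181) = 1058, so t = 1058/529 = 2.
Foot F = R − 2·n = (-5, -19, -20); the reflection is 2F − R = (21, -7, -56).

(21, -7, -56)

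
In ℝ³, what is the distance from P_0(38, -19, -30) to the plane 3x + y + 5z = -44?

11√35/35

Normal vector n = (3, 1, 5), and n·(38, -19, -30) - (-44) = -11.
|n| = √(9 + 1 + 25) = √35, so the distance is |-11|/√35 = 11√35/35.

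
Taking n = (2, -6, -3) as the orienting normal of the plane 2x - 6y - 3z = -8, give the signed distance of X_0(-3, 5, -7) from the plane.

n·X_0 − (-8) = -7.
|n| = 7, so the signed distance is -7/7 = -1.

-1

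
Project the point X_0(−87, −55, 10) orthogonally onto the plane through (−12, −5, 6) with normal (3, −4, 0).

The perpendicular from X_0 has direction n = (3, −4, 0): r = (−87, −55, 10) + t(3, −4, 0).
Substitute into the plane: n·(X_0 + tn) = -16 gives -41 + 25t = -16, so t = 1.
Foot = (−87, −55, 10) + 1·(3, −4, 0) = (−84, −59, 10).

(-84, -59, 10)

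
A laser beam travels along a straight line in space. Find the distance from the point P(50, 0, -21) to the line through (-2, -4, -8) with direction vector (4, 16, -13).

12√17

Direction vector d = (4, 16, -13).
AP = (52, 4, -13); AP·d = 441, |AP|² = 2889, |d|² = 441.
distance² = |AP|² − (AP·d)²/|d|² = 2889 − 194481/441 = 2448, so the distance is 12√17.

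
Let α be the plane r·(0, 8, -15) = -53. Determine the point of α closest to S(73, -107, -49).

n = (0, 8, -15), |n|² = 289, and n·S − (-53) = -68.
t = -68/289 = -4/17, so the foot is S − t·n = (73, -107, -49) − (-4/17)·(0, 8, -15) = (73, -1787/17, -893/17).

(73, -1787/17, -893/17)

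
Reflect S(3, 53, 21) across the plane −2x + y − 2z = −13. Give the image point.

(11, 49, 29)

With n = (−2, 1, −2), the signed offset is (n·S − (-13))/|n|² = 18/9 = 2.
S' = S − 2t·n = (3, 53, 21) − 4·(−2, 1, −2) = (11, 49, 29).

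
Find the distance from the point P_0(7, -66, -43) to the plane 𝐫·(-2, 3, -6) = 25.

3

d = |(-2)·7 + 3·(-66) + (-6)·(-43) − 25| / √(4 + 9 + 36) = |21| / 7 = 3.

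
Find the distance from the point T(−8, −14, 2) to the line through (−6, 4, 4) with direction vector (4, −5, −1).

Direction vector d = (4, −5, −1).
AP = (−2, −18, −2); AP·d = 84, |AP|² = 332, |d|² = 42.
distance² = |AP|² − (AP·d)²/|d|² = 332 − 7056/42 = 164, so the distance is 2√41.

2√41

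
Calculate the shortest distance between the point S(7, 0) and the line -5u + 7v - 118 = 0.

The normal to the line is n = (-5, 7) with |n| = √74.
|n·S − 118| = |-35 − 118| = 153, so the distance is 153/√74 = 153√74/74.

153√74/74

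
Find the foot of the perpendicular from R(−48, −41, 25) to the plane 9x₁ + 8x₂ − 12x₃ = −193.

n = (9, 8, −12), |n|² = 289, and n·R − (-193) = -867.
t = -867/289 = -3, so the foot is R − t·n = (−48, −41, 25) − (-3)·(9, 8, −12) = (−21, −17, −11).

(-21, -17, -11)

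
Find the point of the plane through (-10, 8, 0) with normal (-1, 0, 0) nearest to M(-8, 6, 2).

(-10, 6, 2)

n = (-1, 0, 0), |n|² = 1, and n·M − 10 = -2.
t = -2/1 = -2, so the foot is M − t·n = (-8, 6, 2) − (-2)·(-1, 0, 0) = (-10, 6, 2).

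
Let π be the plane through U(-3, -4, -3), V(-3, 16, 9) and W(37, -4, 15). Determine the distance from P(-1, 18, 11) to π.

2/25

UV = (0, 20, 12) and UW = (40, 0, 18), so a normal is n = UV × UW = (360, 480, -800).
Then n·(-1, 18, 11) - (-600) = 80.
|n| = √(129600 + 230400 + 640000) = 1000, so the distance is |80|/1000 = 2/25.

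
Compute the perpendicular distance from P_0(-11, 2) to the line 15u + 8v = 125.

d = |15·(-11) + 8·2 − 125| / √(225 + 64) = |-274|/17 = 274/17.

274/17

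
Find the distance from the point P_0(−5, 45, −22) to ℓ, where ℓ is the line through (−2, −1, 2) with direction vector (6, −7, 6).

3√85

Direction vector d = (6, −7, 6).
AP = (−3, 46, −24); AP·d = -484, |AP|² = 2701, |d|² = 121.
distance² = |AP|² − (AP·d)²/|d|² = 2701 − 234256/121 = 765, so the distance is 3√85.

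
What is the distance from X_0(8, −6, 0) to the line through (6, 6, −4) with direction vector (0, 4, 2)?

Direction vector d = (0, 4, 2).
AP = (2, −12, 4); AP·d = -40, |AP|² = 164, |d|² = 20.
distance² = |AP|² − (AP·d)²/|d|² = 164 − 1600/20 = 84, so the distance is 2√21.

2√21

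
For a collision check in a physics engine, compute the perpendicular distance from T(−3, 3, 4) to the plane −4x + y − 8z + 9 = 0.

Normal vector n = (−4, 1, −8), and n·(−3, 3, 4) − (−9) = −8.
|n| = √(16 + 1 + 64) = 9, so the distance is |-8|/9 = 8/9.

8/9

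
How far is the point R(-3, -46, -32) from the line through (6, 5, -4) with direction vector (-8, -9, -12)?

Direction vector d = (-8, -9, -12).
AP = (-9, -51, -28), and AP × d = (360, 116, -327).
|AP × d|² = 249985 and |d|² = 289, so the distance is √(249985/289) = √865.

√865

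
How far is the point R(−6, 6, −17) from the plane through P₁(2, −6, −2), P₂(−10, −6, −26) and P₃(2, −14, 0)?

16/9

P₁P₂ = (−12, 0, −24) and P₁P₃ = (0, −8, 2), so a normal is n = P₁P₂ × P₁P₃ = (−192, 24, 96).
Then n·(−6, 6, −17) − (−720) = 384.
|n| = √(36864 + 576 + 9216) = 216, so the distance is |384|/216 = 16/9.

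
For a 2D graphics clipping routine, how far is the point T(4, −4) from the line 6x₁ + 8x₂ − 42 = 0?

5

The normal to the line is n = (6, 8) with |n| = 10.
|n·T − 42| = |-8 − 42| = 50, so the distance is 50/10 = 5.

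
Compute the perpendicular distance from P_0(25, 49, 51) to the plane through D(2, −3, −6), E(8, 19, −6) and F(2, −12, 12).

DE = (6, 22, 0) and DF = (0, −9, 18), so a normal is n = DE × DF = (396, −108, −54).
n = (396, −108, −54); n·P − 1440 = 414; |n| = 414; distance = 414/414 = 1.

1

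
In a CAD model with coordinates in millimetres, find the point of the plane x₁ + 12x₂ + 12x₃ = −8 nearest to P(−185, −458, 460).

(-3136/17, -7678/17, 7928/17)

The perpendicular from P has direction n = (1, 12, 12): r = (−185, −458, 460) + μ(1, 12, 12).
Substitute into the plane: n·(P + μn) = -8 gives -161 + 289μ = -8, so μ = 9/17.
Foot = (−185, −458, 460) + (9/17)·(1, 12, 12) = (−3136/17, −7678/17, 7928/17).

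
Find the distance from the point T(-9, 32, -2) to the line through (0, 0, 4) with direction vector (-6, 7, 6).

Direction vector d = (-6, 7, 6).
AP = (-9, 32, -6), and AP × d = (234, 90, 129).
|AP × d|² = 79497 and |d|² = 121, so the distance is √(79497/121) = √657 = 3√73.

3√73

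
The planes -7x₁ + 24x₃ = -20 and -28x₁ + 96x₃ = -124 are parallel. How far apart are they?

11/25

Divide the second equation by 4 to match normals: -7x₁ + 24x₃ = -31.
Both planes have normal n = (-7, 0, 24), |n| = 25. Any point on the first plane is at distance |(-31) − (-20)|/|n| = 11/25 from the second.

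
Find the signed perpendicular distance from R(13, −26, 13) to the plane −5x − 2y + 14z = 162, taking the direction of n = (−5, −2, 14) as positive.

n·R − 162 = 7.
|n| = 15, so the signed distance is 7/15.

7/15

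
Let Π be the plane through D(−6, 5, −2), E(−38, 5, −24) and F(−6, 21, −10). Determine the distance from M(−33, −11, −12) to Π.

3/7

DE = (−32, 0, −22) and DF = (0, 16, −8), so a normal is n = DE × DF = (352, −256, −512).
n = (352, −256, −512); n·P − (-2368) = -288; |n| = 672; distance = 288/672 = 3/7.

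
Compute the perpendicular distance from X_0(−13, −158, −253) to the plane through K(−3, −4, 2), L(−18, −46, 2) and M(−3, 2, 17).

KL = (−15, −42, 0) and KM = (0, 6, 15), so a normal is n = KL × KM = (−630, 225, −90).
Then n·(−13, −158, −253) − 810 = −5400.
|n| = √(396900 + 50625 + 8100) = 675, so the distance is |-5400|/675 = 8.

8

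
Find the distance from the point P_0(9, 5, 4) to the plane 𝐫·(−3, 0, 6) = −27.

8√5/5

n = (−3, 0, 6); n·P − (-27) = 24; |n| = 3√5; distance = 24/(3√5) = 8√5/5.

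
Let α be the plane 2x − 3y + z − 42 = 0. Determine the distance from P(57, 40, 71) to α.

23√14/14

n = (2, −3, 1); n·P − 42 = 23; |n| = √14; distance = 23/√14 = 23√14/14.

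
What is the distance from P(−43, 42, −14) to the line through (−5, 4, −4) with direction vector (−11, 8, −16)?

Direction vector d = (−11, 8, −16).
AP = (−38, 38, −10); AP·d = 882, |AP|² = 2988, |d|² = 441.
distance² = |AP|² − (AP·d)²/|d|² = 2988 − 777924/441 = 1224, so the distance is 6√34.

6√34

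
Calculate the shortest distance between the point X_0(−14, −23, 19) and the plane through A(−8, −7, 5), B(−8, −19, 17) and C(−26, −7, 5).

√2

AB = (0, −12, 12) and AC = (−18, 0, 0), so a normal is n = AB × AC = (0, −216, −216).
Then n·(−14, −23, 19) − 432 = 432.
|n| = √(0 + 46656 + 46656) = 216√2, so the distance is |432|/(216√2) = √2.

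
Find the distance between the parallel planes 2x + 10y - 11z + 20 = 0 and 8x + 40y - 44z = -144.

Divide the second equation by 4 to match normals: 2x + 10y - 11z = -36.
Both planes have normal n = (2, 10, -11), |n| = 15. Any point on the first plane is at distance |(-36) − (-20)|/|n| = 16/15 from the second.

16/15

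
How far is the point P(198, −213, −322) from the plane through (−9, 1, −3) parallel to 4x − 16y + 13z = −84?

5

Parallel planes share the normal n = (4, −16, 13); since (−9, 1, −3) lies on the plane, its equation is 4x − 16y + 13z = -91.
d = |4·198 + (-16)·(-213) + 13·(-322) − (-91)| / √(16 + 256 + 169) = |105| / 21 = 5.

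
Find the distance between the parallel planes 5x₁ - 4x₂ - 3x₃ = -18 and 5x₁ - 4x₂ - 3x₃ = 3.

21√2/10

With common normal n = (5, -4, -3) (|n| = 5√2), the distance is |(-18) − 3|/|n| = 21/(5√2).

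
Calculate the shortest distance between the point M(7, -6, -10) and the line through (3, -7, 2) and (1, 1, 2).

√161

A direction vector is d = (-2, 8, 0).
AP = (4, 1, -12); AP·d = 0, |AP|² = 161, |d|² = 68.
distance² = |AP|² − (AP·d)²/|d|² = 161 − 0/68 = 161, so the distance is √161.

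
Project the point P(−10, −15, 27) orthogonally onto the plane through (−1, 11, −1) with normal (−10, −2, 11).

The perpendicular from P has direction n = (−10, −2, 11): r = (−10, −15, 27) + λ(−10, −2, 11).
Substitute into the plane: n·(P + λn) = -23 gives 427 + 225λ = -23, so λ = -2.
Foot = (−10, −15, 27) + (-2)·(−10, −2, 11) = (10, −11, 5).

(10, -11, 5)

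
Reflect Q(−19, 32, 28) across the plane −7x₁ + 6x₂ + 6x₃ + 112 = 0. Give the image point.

(51, -28, -32)

n = (−7, 6, 6), |n|² = 121, n·Q − (-112) = 605, so t = 605/121 = 5.
Foot F = Q − 5·n = (16, 2, −2); the reflection is 2F − Q = (51, −28, −32).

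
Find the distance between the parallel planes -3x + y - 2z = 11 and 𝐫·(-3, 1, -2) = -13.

24/√14

With common normal n = (-3, 1, -2) (|n| = √14), the distance is |11 − (-13)|/|n| = 24/√14.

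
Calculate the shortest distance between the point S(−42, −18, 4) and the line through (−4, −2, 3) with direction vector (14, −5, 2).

Direction vector d = (14, −5, 2).
AP = (−38, −16, 1), and AP × d = (−27, 90, 414).
|AP × d|² = 180225 and |d|² = 225, so the distance is √(180225/225) = √801 = 3√89.

3√89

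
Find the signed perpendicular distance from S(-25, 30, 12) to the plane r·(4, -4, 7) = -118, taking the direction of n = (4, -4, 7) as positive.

-2

n·S − (-118) = -18.
|n| = 9, so the signed distance is -18/9 = -2.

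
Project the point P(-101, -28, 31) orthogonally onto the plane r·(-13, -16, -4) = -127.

(-49, 36, 47)

The perpendicular from P has direction n = (-13, -16, -4): r = (-101, -28, 31) + t(-13, -16, -4).
Substitute into the plane: n·(P + tn) = -127 gives 1637 + 441t = -127, so t = -4.
Foot = (-101, -28, 31) + (-4)·(-13, -16, -4) = (-49, 36, 47).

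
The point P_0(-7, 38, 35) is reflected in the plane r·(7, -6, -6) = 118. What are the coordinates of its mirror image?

With n = (7, -6, -6), the signed offset is (n·P_0 − 118)/|n|² = -605/121 = -5.
P_0' = P_0 − 2t·n = (-7, 38, 35) − (-10)·(7, -6, -6) = (63, -22, -25).

(63, -22, -25)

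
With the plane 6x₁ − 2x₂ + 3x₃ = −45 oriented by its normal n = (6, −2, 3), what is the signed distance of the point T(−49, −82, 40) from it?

n·T − (-45) = 35.
|n| = 7, so the signed distance is 35/7 = 5.

5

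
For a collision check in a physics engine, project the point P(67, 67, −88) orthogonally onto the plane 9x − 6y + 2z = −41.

The perpendicular from P has direction n = (9, −6, 2): r = (67, 67, −88) + λ(9, −6, 2).
Substitute into the plane: n·(P + λn) = -41 gives 25 + 121λ = -41, so λ = -6/11.
Foot = (67, 67, −88) + (-6/11)·(9, −6, 2) = (683/11, 773/11, −980/11).

(683/11, 773/11, -980/11)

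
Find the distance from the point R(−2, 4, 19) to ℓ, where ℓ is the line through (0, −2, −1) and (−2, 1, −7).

2√61

A direction vector is d = (−2, 3, −6).
AP = (−2, 6, 20), and AP × d = (−96, −52, 6).
|AP × d|² = 11956 and |d|² = 49, so the distance is √(11956/49) = √244 = 2√61.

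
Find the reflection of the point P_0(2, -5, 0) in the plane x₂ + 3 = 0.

n = (0, 1, 0), |n|² = 1, n·P_0 − (-3) = -2, so t = -2/1 = -2.
Foot F = P_0 − (-2)·n = (2, -3, 0); the reflection is 2F − P_0 = (2, -1, 0).

(2, -1, 0)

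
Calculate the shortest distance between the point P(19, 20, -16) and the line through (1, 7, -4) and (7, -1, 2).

3√67

A direction vector is d = (6, -8, 6).
AP = (18, 13, -12); AP·d = -68, |AP|² = 637, |d|² = 136.
distance² = |AP|² − (AP·d)²/|d|² = 637 − 4624/136 = 603, so the distance is 3√67.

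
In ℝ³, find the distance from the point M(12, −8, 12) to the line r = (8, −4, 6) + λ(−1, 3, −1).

2√6

Direction vector d = (−1, 3, −1).
AP = (4, −4, 6); AP·d = -22, |AP|² = 68, |d|² = 11.
distance² = |AP|² − (AP·d)²/|d|² = 68 − 484/11 = 24, so the distance is 2√6.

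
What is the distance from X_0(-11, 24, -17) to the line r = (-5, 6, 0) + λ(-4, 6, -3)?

10

Direction vector d = (-4, 6, -3).
AP = (-6, 18, -17), and AP × d = (48, 50, 36).
|AP × d|² = 6100 and |d|² = 61, so the distance is √(6100/61) = √100 = 10.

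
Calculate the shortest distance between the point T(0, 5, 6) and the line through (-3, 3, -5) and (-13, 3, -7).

6√3

A direction vector is d = (-10, 0, -2).
AP = (3, 2, 11), and AP × d = (-4, -104, 20).
|AP × d|² = 11232 and |d|² = 104, so the distance is √(11232/104) = √108 = 6√3.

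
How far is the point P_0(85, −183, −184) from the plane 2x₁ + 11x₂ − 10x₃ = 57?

4

Normal vector n = (2, 11, −10), and n·(85, −183, −184) − 57 = −60.
|n| = √(4 + 121 + 100) = 15, so the distance is |-60|/15 = 4.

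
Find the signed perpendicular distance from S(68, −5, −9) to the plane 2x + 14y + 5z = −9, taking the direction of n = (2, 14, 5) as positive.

n·S − (-9) = 30.
|n| = 15, so the signed distance is 30/15 = 2.

2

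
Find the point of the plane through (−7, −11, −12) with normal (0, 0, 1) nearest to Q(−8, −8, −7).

n = (0, 0, 1), |n|² = 1, and n·Q − (-12) = 5.
t = 5/1 = 5, so the foot is Q − t·n = (−8, −8, −7) − 5·(0, 0, 1) = (−8, −8, −12).

(-8, -8, -12)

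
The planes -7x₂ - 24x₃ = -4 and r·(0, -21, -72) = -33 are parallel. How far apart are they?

7/25

Divide the second equation by 3 to match normals: -7x₂ - 24x₃ = -11.
With common normal n = (0, -7, -24) (|n| = 25), the distance is |(-4) − (-11)|/|n| = 7/25.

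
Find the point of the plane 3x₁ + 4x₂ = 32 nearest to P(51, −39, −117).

The perpendicular from P has direction n = (3, 4, 0): r = (51, −39, −117) + μ(3, 4, 0).
Substitute into the plane: n·(P + μn) = 32 gives -3 + 25μ = 32, so μ = 7/5.
Foot = (51, −39, −117) + (7/5)·(3, 4, 0) = (276/5, −167/5, −117).

(276/5, -167/5, -117)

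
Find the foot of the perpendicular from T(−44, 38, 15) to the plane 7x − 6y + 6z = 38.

n = (7, −6, 6), |n|² = 121, and n·T − 38 = -484.
t = -484/121 = -4, so the foot is T − t·n = (−44, 38, 15) − (-4)·(7, −6, 6) = (−16, 14, 39).

(-16, 14, 39)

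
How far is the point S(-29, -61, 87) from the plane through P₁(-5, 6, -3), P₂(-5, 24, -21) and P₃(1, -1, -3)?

P₁P₂ = (0, 18, -18) and P₁P₃ = (6, -7, 0), so a normal is n = P₁P₂ × P₁P₃ = (-126, -108, -108).
n = (-126, -108, -108); n·P − 306 = 540; |n| = 198; distance = 540/198 = 30/11.

30/11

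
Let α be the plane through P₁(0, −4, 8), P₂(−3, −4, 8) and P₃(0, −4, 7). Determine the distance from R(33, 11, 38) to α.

P₁P₂ = (−3, 0, 0) and P₁P₃ = (0, 0, −1), so a normal is n = P₁P₂ × P₁P₃ = (0, −3, 0).
Then n·(33, 11, 38) − 12 = −45.
|n| = √(0 + 9 + 0) = 3, so the distance is |-45|/3 = 15.

15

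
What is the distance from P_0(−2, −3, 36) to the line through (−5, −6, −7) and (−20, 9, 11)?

A direction vector is d = (−15, 15, 18).
AP = (3, 3, 43); AP·d = 774, |AP|² = 1867, |d|² = 774.
distance² = |AP|² − (AP·d)²/|d|² = 1867 − 599076/774 = 1093, so the distance is √1093.

√1093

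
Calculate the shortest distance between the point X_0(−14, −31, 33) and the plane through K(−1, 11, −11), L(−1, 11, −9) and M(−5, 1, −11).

19√29/29

KL = (0, 0, 2) and KM = (−4, −10, 0), so a normal is n = KL × KM = (20, −8, 0).
n = (20, −8, 0); n·P − (-108) = 76; |n| = 4√29; distance = 76/(4√29) = 19/√29.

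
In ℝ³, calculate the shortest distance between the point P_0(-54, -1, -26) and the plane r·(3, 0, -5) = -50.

Normal vector n = (3, 0, -5), and n·(-54, -1, -26) - (-50) = 18.
|n| = √(9 + 0 + 25) = √34, so the distance is |18|/√34 = 18/√34.

18/√34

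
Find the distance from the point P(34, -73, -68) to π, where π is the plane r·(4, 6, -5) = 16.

22/√77

n = (4, 6, -5); n·P − 16 = 22; |n| = √77; distance = 22/√77 = 2√77/7.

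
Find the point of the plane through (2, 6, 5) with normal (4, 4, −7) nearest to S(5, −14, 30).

n = (4, 4, −7), |n|² = 81, and n·S − (-3) = -243.
t = -243/81 = -3, so the foot is S − t·n = (5, −14, 30) − (-3)·(4, 4, −7) = (17, −2, 9).

(17, -2, 9)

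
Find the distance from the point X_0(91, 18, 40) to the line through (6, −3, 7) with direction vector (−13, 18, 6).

Direction vector d = (−13, 18, 6).
AP = (85, 21, 33), and AP × d = (−468, −939, 1803).
|AP × d|² = 4351554 and |d|² = 529, so the distance is √(4351554/529) = √8226 = 3√914.

3√914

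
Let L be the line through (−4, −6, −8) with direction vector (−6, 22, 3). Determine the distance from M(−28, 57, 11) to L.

Direction vector d = (−6, 22, 3).
AP = (−24, 63, 19); AP·d = 1587, |AP|² = 4906, |d|² = 529.
distance² = |AP|² − (AP·d)²/|d|² = 4906 − 2518569/529 = 145, so the distance is √145.

√145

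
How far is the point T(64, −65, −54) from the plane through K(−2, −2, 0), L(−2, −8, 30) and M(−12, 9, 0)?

KL = (0, −6, 30) and KM = (−10, 11, 0), so a normal is n = KL × KM = (−330, −300, −60).
d = |(-330)·64 + (-300)·(-65) + (-60)·(-54) − 1260| / √(108900 + 90000 + 3600) = |360| / 450 = 4/5.

4/5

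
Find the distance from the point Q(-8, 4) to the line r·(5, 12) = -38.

The normal to the line is n = (5, 12) with |n| = 13.
|n·Q − (-38)| = |8 − (-38)| = 46, so the distance is 46/13.

46/13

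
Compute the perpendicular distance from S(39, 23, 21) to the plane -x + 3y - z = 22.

n = (-1, 3, -1); n·P − 22 = -13; |n| = √11; distance = 13/√11.

13/√11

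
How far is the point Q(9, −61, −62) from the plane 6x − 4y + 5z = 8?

20√77/77

Normal vector n = (6, −4, 5), and n·(9, −61, −62) − 8 = −20.
|n| = √(36 + 16 + 25) = √77, so the distance is |-20|/√77 = 20/√77.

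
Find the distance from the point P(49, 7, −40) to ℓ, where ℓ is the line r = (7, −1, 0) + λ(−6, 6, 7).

2√373

Direction vector d = (−6, 6, 7).
AP = (42, 8, −40); AP·d = -484, |AP|² = 3428, |d|² = 121.
distance² = |AP|² − (AP·d)²/|d|² = 3428 − 234256/121 = 1492, so the distance is 2√373.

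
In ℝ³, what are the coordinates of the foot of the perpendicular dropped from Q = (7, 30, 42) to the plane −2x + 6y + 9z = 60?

The perpendicular from Q has direction n = (−2, 6, 9): r = (7, 30, 42) + t(−2, 6, 9).
Substitute into the plane: n·(Q + tn) = 60 gives 544 + 121t = 60, so t = -4.
Foot = (7, 30, 42) + (-4)·(−2, 6, 9) = (15, 6, 6).

(15, 6, 6)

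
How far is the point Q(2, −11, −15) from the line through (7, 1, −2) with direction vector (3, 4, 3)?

Direction vector d = (3, 4, 3).
AP = (−5, −12, −13), and AP × d = (16, −24, 16).
|AP × d|² = 1088 and |d|² = 34, so the distance is √(1088/34) = √32 = 4√2.

4√2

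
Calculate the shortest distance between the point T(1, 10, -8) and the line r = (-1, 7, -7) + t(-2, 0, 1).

Direction vector d = (-2, 0, 1).
AP = (2, 3, -1), and AP × d = (3, 0, 6).
|AP × d|² = 45 and |d|² = 5, so the distance is √(45/5) = √9 = 3.

3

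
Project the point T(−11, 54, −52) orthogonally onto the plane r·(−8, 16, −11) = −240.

n = (−8, 16, −11), |n|² = 441, and n·T − (-240) = 1764.
t = 1764/441 = 4, so the foot is T − t·n = (−11, 54, −52) − 4·(−8, 16, −11) = (21, −10, −8).

(21, -10, -8)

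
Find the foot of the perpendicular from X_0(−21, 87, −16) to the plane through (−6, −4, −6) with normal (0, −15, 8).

n = (0, −15, 8), |n|² = 289, and n·X_0 − 12 = -1445.
t = -1445/289 = -5, so the foot is X_0 − t·n = (−21, 87, −16) − (-5)·(0, −15, 8) = (−21, 12, 24).

(-21, 12, 24)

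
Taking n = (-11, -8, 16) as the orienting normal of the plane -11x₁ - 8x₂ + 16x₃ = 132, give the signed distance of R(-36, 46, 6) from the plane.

-8/21

n·R − 132 = -8.
|n| = 21, so the signed distance is -8/21.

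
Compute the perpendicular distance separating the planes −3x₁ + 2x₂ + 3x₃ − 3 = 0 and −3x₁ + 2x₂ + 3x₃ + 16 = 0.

19√22/22

With common normal n = (−3, 2, 3) (|n| = √22), the distance is |3 − (-16)|/|n| = 19/√22.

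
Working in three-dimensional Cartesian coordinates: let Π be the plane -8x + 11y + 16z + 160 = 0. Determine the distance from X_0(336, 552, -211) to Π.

Normal vector n = (-8, 11, 16), and n·(336, 552, -211) - (-160) = 168.
|n| = √(64 + 121 + 256) = 21, so the distance is |168|/21 = 8.

8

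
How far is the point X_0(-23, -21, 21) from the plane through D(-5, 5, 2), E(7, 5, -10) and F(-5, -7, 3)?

DE = (12, 0, -12) and DF = (0, -12, 1), so a normal is n = DE × DF = (-144, -12, -144).
d = |(-144)·(-23) + (-12)·(-21) + (-144)·21 − 372| / √(20736 + 144 + 20736) = |168| / 204 = 14/17.

14/17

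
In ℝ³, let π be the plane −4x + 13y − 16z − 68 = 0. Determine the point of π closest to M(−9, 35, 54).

The perpendicular from M has direction n = (−4, 13, −16): r = (−9, 35, 54) + t(−4, 13, −16).
Substitute into the plane: n·(M + tn) = 68 gives -373 + 441t = 68, so t = 1.
Foot = (−9, 35, 54) + 1·(−4, 13, −16) = (−13, 48, 38).

(-13, 48, 38)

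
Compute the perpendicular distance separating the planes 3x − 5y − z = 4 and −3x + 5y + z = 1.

Divide the second equation by -1 to match normals: 3x − 5y − z = -1.
Both planes have normal n = (3, −5, −1), |n| = √35. Any point on the first plane is at distance |(-1) − 4|/|n| = 5/√35 from the second.

5/√35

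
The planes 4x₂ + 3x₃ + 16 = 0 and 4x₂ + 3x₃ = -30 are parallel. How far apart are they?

With common normal n = (0, 4, 3) (|n| = 5), the distance is |(-16) − (-30)|/|n| = 14/5.

14/5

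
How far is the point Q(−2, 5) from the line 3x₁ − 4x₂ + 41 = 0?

3

d = |3·(-2) + (-4)·5 − (-41)| / √(9 + 16) = |15|/5 = 3.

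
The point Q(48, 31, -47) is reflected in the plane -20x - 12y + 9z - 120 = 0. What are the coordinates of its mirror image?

With n = (-20, -12, 9), the signed offset is (n·Q − 120)/|n|² = -1875/625 = -3.
Q' = Q − 2t·n = (48, 31, -47) − (-6)·(-20, -12, 9) = (-72, -41, 7).

(-72, -41, 7)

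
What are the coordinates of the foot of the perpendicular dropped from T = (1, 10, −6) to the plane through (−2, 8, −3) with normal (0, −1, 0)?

(1, 8, -6)

n = (0, −1, 0), |n|² = 1, and n·T − (-8) = -2.
t = -2/1 = -2, so the foot is T − t·n = (1, 10, −6) − (-2)·(0, −1, 0) = (1, 8, −6).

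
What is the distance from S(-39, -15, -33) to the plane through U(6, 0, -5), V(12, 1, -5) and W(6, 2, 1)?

UV = (6, 1, 0) and UW = (0, 2, 6), so a normal is n = UV × UW = (6, -36, 12).
n = (6, -36, 12); n·P − (-24) = -66; |n| = 6√41; distance = 66/(6√41) = 11/√41.

11/√41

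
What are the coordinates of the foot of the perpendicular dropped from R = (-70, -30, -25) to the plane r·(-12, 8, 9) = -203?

(-46, -46, -43)

n = (-12, 8, 9), |n|² = 289, and n·R − (-203) = 578.
t = 578/289 = 2, so the foot is R − t·n = (-70, -30, -25) − 2·(-12, 8, 9) = (-46, -46, -43).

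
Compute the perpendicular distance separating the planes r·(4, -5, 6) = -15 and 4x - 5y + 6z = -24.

9/√77

With common normal n = (4, -5, 6) (|n| = √77), the distance is |(-15) − (-24)|/|n| = 9/√77 = 9√77/77.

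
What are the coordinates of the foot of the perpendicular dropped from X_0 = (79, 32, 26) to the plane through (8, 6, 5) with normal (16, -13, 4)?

n = (16, -13, 4), |n|² = 441, and n·X_0 − 70 = 882.
t = 882/441 = 2, so the foot is X_0 − t·n = (79, 32, 26) − 2·(16, -13, 4) = (47, 58, 18).

(47, 58, 18)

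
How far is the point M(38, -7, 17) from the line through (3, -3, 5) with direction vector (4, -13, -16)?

√1385

Direction vector d = (4, -13, -16).
AP = (35, -4, 12); AP·d = 0, |AP|² = 1385, |d|² = 441.
distance² = |AP|² − (AP·d)²/|d|² = 1385 − 0/441 = 1385, so the distance is √1385.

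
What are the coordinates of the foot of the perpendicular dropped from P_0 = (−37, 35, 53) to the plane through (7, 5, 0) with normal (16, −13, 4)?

The perpendicular from P_0 has direction n = (16, −13, 4): r = (−37, 35, 53) + λ(16, −13, 4).
Substitute into the plane: n·(P_0 + λn) = 47 gives -835 + 441λ = 47, so λ = 2.
Foot = (−37, 35, 53) + 2·(16, −13, 4) = (−5, 9, 61).

(-5, 9, 61)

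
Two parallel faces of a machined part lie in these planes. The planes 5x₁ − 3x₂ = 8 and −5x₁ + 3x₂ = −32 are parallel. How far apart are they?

Divide the second equation by -1 to match normals: 5x₁ − 3x₂ = 32.
With common normal n = (5, −3, 0) (|n| = √34), the distance is |8 − 32|/|n| = 24/√34 = 12√34/17.

24/√34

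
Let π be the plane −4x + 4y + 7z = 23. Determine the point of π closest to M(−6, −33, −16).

(-18, -21, 5)

The perpendicular from M has direction n = (−4, 4, 7): r = (−6, −33, −16) + λ(−4, 4, 7).
Substitute into the plane: n·(M + λn) = 23 gives -220 + 81λ = 23, so λ = 3.
Foot = (−6, −33, −16) + 3·(−4, 4, 7) = (−18, −21, 5).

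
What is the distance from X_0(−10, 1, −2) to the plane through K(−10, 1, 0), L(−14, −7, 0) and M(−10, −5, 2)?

6/√14

KL = (−4, −8, 0) and KM = (0, −6, 2), so a normal is n = KL × KM = (−16, 8, 24).
Then n·(−10, 1, −2) − 168 = −48.
|n| = √(256 + 64 + 576) = 8√14, so the distance is |-48|/(8√14) = 3√14/7.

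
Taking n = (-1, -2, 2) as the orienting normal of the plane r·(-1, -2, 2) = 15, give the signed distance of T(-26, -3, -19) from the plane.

n·T − 15 = -21.
|n| = 3, so the signed distance is -21/3 = -7.

-7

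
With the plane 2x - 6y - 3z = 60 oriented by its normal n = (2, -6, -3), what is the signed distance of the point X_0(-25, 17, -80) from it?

4

n·X_0 − 60 = 28.
|n| = 7, so the signed distance is 28/7 = 4.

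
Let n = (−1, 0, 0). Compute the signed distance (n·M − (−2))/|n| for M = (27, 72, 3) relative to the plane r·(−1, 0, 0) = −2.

n·M − (-2) = -25.
|n| = 1, so the signed distance is -25/1 = -25.

-25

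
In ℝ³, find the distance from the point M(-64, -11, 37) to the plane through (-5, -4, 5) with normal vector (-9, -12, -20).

The plane has equation n·(r − (-5, -4, 5)) = 0, i.e. n·r = -7.
Then n·(-64, -11, 37) - (-7) = -25.
|n| = √(81 + 144 + 400) = 25, so the distance is |-25|/25 = 1.

1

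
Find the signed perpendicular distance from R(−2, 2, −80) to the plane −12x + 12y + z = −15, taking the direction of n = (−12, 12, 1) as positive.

-1

n·R − (-15) = -17.
|n| = 17, so the signed distance is -17/17 = -1.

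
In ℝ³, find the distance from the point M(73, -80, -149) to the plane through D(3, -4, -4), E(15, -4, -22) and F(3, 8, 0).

DE = (12, 0, -18) and DF = (0, 12, 4), so a normal is n = DE × DF = (216, -48, 144).
Then n·(73, -80, -149) - 264 = -2112.
|n| = √(46656 + 2304 + 20736) = 264, so the distance is |-2112|/264 = 8.

8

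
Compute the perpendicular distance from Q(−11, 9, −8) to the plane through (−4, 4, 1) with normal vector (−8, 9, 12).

7/17

The plane has equation n·(r − (−4, 4, 1)) = 0, i.e. n·r = 80.
d = |(-8)·(-11) + 9·9 + 12·(-8) − 80| / √(64 + 81 + 144) = |-7| / 17 = 7/17.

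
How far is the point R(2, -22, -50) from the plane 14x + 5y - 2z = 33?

d = |14·2 + 5·(-22) + (-2)·(-50) − 33| / √(196 + 25 + 4) = |-15| / 15 = 1.

1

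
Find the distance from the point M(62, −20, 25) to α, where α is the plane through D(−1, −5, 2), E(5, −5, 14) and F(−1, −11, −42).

DE = (6, 0, 12) and DF = (0, −6, −44), so a normal is n = DE × DF = (72, 264, −36).
d = |72·62 + 264·(-20) + (-36)·25 − (-1464)| / √(5184 + 69696 + 1296) = |-252| / 276 = 21/23.

21/23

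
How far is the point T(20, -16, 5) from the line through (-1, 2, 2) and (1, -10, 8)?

6√10

A direction vector is d = (2, -12, 6).
AP = (21, -18, 3), and AP × d = (-72, -120, -216).
|AP × d|² = 66240 and |d|² = 184, so the distance is √(66240/184) = √360 = 6√10.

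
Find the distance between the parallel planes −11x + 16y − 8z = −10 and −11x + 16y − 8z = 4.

Both planes have normal n = (−11, 16, −8), |n| = 21. Any point on the first plane is at distance |4 − (-10)|/|n| = 14/21 = 2/3 from the second.

2/3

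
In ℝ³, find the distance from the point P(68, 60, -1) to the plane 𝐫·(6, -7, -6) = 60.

n = (6, -7, -6); n·P − 60 = -66; |n| = 11; distance = 66/11 = 6.

6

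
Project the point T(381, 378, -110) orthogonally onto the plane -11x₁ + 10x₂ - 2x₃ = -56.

(1872/5, 384, -556/5)

n = (-11, 10, -2), |n|² = 225, and n·T − (-56) = -135.
t = -135/225 = -3/5, so the foot is T − t·n = (381, 378, -110) − (-3/5)·(-11, 10, -2) = (1872/5, 384, -556/5).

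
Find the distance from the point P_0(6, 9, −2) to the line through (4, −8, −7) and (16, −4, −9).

√277

A direction vector is d = (12, 4, −2).
AP = (2, 17, 5); AP·d = 82, |AP|² = 318, |d|² = 164.
distance² = |AP|² − (AP·d)²/|d|² = 318 − 6724/164 = 277, so the distance is √277.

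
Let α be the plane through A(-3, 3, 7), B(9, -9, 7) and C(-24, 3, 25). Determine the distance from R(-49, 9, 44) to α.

AB = (12, -12, 0) and AC = (-21, 0, 18), so a normal is n = AB × AC = (-216, -216, -252).
Then n·(-49, 9, 44) - (-1764) = -684.
|n| = √(46656 + 46656 + 63504) = 396, so the distance is |-684|/396 = 19/11.

19/11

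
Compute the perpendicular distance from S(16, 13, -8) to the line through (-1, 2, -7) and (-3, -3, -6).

√141

A direction vector is d = (-2, -5, 1).
AP = (17, 11, -1), and AP × d = (6, -15, -63).
|AP × d|² = 4230 and |d|² = 30, so the distance is √(4230/30) = √141.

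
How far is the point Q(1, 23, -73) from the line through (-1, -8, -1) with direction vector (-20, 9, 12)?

Direction vector d = (-20, 9, 12).
AP = (2, 31, -72); AP·d = -625, |AP|² = 6149, |d|² = 625.
distance² = |AP|² − (AP·d)²/|d|² = 6149 − 390625/625 = 5524, so the distance is 2√1381.

2√1381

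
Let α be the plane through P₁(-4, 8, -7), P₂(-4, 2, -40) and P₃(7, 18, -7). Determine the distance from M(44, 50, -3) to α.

26/15

P₁P₂ = (0, -6, -33) and P₁P₃ = (11, 10, 0), so a normal is n = P₁P₂ × P₁P₃ = (330, -363, 66).
Then n·(44, 50, -3) - (-4686) = 858.
|n| = √(108900 + 131769 + 4356) = 495, so the distance is |858|/495 = 26/15.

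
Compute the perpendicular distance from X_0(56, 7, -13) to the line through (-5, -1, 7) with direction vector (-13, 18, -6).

2√914

Direction vector d = (-13, 18, -6).
AP = (61, 8, -20); AP·d = -529, |AP|² = 4185, |d|² = 529.
distance² = |AP|² − (AP·d)²/|d|² = 4185 − 279841/529 = 3656, so the distance is 2√914.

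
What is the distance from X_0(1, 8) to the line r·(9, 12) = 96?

d = |9·1 + 12·8 − 96| / √(81 + 144) = |9|/15 = 3/5.

3/5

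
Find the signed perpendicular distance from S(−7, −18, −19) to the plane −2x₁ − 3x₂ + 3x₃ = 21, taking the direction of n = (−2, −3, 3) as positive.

n·S − 21 = -10.
|n| = √22, so the signed distance is -5√22/11.

-5√22/11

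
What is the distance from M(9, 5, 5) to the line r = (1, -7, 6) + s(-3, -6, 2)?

√13

Direction vector d = (-3, -6, 2).
AP = (8, 12, -1), and AP × d = (18, -13, -12).
|AP × d|² = 637 and |d|² = 49, so the distance is √(637/49) = √13.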